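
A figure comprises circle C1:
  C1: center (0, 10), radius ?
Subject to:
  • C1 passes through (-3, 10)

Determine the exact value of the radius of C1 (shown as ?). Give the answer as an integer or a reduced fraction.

3

1. [C1∋P]  r_C1² − 9 = 0  ⇒  r_C1 = 3 (r>0 drops 1)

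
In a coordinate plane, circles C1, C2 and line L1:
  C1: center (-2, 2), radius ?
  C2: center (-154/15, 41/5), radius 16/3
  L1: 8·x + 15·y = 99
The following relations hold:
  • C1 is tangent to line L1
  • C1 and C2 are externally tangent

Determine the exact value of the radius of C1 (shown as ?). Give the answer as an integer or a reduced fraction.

5

1. [C1‖L1]  r_C1² − 25 = 0  ⇒  r_C1 = 5 (r>0 drops 1)
2. [ext C1·C2]  r_C1² + (32/3)r_C1 − 235/3 = 0  ⇒  r_C1 = 5 (r>0 drops 1)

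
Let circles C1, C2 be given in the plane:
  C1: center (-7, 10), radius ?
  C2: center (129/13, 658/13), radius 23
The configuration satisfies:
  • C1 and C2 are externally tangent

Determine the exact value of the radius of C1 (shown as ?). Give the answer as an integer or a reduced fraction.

21

1. [ext C1·C2]  r_C1² + 46r_C1 − 1407 = 0  ⇒  r_C1 = 21 (r>0 drops 1)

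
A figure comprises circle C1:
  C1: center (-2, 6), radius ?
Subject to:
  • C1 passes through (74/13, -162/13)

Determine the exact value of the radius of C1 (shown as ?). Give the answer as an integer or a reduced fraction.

20

1. [C1∋P]  r_C1² − 400 = 0  ⇒  r_C1 = 20 (r>0 drops 1)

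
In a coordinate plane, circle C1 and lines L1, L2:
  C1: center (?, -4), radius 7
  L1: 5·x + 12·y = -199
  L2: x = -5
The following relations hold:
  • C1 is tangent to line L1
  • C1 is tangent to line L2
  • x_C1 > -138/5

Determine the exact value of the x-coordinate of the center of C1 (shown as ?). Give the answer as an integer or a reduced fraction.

-12

1. [C1‖L1]  x_C1² + (302/5)x_C1 + 2904/5 = 0  ⇒  x_C1 = -242/5 or -12
2. [C1‖L2]  x_C1² + 10x_C1 − 24 = 0  ⇒  x_C1 = -12 or 2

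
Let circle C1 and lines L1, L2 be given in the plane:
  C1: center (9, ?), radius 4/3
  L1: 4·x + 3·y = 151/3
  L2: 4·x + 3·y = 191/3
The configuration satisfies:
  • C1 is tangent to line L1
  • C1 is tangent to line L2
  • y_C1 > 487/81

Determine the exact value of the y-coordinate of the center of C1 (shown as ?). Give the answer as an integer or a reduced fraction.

1. [C1‖L1]  y_C1² − (86/9)y_C1 + 161/9 = 0  ⇒  y_C1 = 23/9 or 7
2. [C1‖L2]  y_C1² − (166/9)y_C1 + 721/9 = 0  ⇒  y_C1 = 7 or 103/9

7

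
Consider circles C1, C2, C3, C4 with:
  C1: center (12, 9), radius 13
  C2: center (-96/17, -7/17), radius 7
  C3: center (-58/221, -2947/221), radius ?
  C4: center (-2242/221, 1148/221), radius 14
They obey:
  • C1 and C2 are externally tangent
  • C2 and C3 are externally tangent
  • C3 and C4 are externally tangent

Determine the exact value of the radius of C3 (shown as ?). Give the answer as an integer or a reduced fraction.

7

1. [ext C2·C3]  r_C3² + 14r_C3 − 147 = 0  ⇒  r_C3 = 7 (r>0 drops 1)
2. [ext C3·C4]  r_C3² + 28r_C3 − 245 = 0  ⇒  r_C3 = 7 (r>0 drops 1)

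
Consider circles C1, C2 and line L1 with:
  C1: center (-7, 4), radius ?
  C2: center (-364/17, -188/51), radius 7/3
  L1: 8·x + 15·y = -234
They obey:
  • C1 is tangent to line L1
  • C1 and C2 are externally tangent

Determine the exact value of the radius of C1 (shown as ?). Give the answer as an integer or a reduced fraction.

14

1. [C1‖L1]  r_C1² − 196 = 0  ⇒  r_C1 = 14 (r>0 drops 1)
2. [ext C1·C2]  r_C1² + (14/3)r_C1 − 784/3 = 0  ⇒  r_C1 = 14 (r>0 drops 1)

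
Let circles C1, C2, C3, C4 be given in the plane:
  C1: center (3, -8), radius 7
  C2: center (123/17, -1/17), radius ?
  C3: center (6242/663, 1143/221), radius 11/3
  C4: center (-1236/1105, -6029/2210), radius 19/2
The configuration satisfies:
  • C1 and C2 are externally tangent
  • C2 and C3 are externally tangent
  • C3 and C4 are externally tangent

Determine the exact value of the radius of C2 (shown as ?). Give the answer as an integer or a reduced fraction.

1. [ext C1·C2]  r_C2² + 14r_C2 − 32 = 0  ⇒  r_C2 = 2 (r>0 drops 1)
2. [ext C2·C3]  r_C2² + (22/3)r_C2 − 56/3 = 0  ⇒  r_C2 = 2 (r>0 drops 1)

2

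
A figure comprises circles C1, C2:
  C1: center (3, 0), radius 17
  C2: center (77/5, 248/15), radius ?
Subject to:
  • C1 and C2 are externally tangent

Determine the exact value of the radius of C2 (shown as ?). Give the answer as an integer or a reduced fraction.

1. [ext C1·C2]  r_C2² + 34r_C2 − 1243/9 = 0  ⇒  r_C2 = 11/3 (r>0 drops 1)

11/3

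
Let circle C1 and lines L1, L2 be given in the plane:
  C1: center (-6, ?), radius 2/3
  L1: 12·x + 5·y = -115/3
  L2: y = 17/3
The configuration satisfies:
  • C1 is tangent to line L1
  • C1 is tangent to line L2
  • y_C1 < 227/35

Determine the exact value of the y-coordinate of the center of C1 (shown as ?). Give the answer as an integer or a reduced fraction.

1. [C1‖L1]  y_C1² − (202/15)y_C1 + 127/3 = 0  ⇒  y_C1 = 5 or 127/15
2. [C1‖L2]  y_C1² − (34/3)y_C1 + 95/3 = 0  ⇒  y_C1 = 5 or 19/3

5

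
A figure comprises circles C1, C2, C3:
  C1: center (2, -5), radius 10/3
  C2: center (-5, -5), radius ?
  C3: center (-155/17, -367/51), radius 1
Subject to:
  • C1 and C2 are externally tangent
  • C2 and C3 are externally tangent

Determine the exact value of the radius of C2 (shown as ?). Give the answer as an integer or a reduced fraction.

11/3

1. [ext C1·C2]  r_C2² + (20/3)r_C2 − 341/9 = 0  ⇒  r_C2 = 11/3 (r>0 drops 1)
2. [ext C2·C3]  r_C2² + 2r_C2 − 187/9 = 0  ⇒  r_C2 = 11/3 (r>0 drops 1)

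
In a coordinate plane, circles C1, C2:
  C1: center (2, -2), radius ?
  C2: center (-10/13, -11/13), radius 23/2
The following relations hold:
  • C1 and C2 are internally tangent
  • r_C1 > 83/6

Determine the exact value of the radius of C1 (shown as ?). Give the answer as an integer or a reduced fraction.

1. [int C1,C2]  r_C1² − 23r_C1 + 493/4 = 0  ⇒  r_C1 = 17/2 or 29/2
2. given r_C1 > 83/6: keep 29/2

29/2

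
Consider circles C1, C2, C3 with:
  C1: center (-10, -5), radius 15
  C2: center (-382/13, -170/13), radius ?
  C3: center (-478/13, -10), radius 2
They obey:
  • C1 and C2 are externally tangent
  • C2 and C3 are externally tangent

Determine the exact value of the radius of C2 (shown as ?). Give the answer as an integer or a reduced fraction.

1. [ext C1·C2]  r_C2² + 30r_C2 − 216 = 0  ⇒  r_C2 = 6 (r>0 drops 1)
2. [ext C2·C3]  r_C2² + 4r_C2 − 60 = 0  ⇒  r_C2 = 6 (r>0 drops 1)

6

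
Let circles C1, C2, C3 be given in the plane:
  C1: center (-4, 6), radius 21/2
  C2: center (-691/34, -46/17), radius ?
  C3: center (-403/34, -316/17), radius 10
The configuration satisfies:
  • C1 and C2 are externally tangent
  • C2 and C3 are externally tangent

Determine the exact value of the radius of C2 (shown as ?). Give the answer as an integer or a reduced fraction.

1. [ext C1·C2]  r_C2² + 21r_C2 − 232 = 0  ⇒  r_C2 = 8 (r>0 drops 1)
2. [ext C2·C3]  r_C2² + 20r_C2 − 224 = 0  ⇒  r_C2 = 8 (r>0 drops 1)

8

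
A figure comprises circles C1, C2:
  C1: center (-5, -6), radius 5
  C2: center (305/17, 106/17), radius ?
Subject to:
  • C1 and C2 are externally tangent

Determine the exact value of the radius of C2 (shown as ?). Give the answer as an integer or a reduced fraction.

21

1. [ext C1·C2]  r_C2² + 10r_C2 − 651 = 0  ⇒  r_C2 = 21 (r>0 drops 1)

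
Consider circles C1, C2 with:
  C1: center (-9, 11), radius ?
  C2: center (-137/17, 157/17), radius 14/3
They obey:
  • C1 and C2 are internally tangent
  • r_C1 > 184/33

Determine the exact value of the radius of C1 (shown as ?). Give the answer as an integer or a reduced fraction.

1. [int C1,C2]  r_C1² − (28/3)r_C1 + 160/9 = 0  ⇒  r_C1 = 8/3 or 20/3
2. given r_C1 > 184/33: keep 20/3

20/3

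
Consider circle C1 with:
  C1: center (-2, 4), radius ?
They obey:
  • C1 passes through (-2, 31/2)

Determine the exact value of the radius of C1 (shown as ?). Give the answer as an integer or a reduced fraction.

1. [C1∋P]  r_C1² − 529/4 = 0  ⇒  r_C1 = 23/2 (r>0 drops 1)

23/2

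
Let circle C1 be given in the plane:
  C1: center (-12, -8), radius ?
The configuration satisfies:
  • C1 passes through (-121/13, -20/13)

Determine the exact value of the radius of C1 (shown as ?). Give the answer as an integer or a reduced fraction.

1. [C1∋P]  r_C1² − 49 = 0  ⇒  r_C1 = 7 (r>0 drops 1)

7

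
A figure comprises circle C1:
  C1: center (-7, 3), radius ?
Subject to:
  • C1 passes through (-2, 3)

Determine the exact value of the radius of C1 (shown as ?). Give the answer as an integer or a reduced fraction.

5

1. [C1∋P]  r_C1² − 25 = 0  ⇒  r_C1 = 5 (r>0 drops 1)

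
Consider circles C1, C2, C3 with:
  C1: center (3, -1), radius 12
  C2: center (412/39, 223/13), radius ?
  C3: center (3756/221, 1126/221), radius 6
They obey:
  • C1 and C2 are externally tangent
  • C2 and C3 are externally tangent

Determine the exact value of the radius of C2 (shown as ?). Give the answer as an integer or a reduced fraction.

1. [ext C1·C2]  r_C2² + 24r_C2 − 2185/9 = 0  ⇒  r_C2 = 23/3 (r>0 drops 1)
2. [ext C2·C3]  r_C2² + 12r_C2 − 1357/9 = 0  ⇒  r_C2 = 23/3 (r>0 drops 1)

23/3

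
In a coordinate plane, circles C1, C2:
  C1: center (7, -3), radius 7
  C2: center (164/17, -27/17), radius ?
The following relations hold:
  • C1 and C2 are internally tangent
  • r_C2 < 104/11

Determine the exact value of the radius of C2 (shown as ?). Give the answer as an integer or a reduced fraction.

4

1. [int C1,C2]  r_C2² − 14r_C2 + 40 = 0  ⇒  r_C2 = 4 or 10
2. given r_C2 < 104/11: keep 4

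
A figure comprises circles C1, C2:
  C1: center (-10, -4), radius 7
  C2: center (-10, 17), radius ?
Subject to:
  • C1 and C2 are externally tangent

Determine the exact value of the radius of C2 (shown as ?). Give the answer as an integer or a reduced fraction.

1. [ext C1·C2]  r_C2² + 14r_C2 − 392 = 0  ⇒  r_C2 = 14 (r>0 drops 1)

14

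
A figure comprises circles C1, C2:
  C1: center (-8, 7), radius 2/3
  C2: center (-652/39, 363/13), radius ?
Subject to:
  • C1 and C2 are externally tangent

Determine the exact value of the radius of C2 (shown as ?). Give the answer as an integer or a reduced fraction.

22

1. [ext C1·C2]  r_C2² + (4/3)r_C2 − 1540/3 = 0  ⇒  r_C2 = 22 (r>0 drops 1)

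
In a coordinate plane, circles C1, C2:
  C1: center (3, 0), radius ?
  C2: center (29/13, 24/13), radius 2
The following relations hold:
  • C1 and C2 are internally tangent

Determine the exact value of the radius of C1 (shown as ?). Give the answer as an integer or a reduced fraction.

1. [int C1,C2]  r_C1² − 4r_C1 = 0  ⇒  r_C1 = 4 (r>0 drops 1)

4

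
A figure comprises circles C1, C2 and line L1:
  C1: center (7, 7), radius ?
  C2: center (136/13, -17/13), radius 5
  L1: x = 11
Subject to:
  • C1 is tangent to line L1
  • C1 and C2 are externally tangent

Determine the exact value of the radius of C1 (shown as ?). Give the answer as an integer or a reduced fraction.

1. [C1‖L1]  r_C1² − 16 = 0  ⇒  r_C1 = 4 (r>0 drops 1)
2. [ext C1·C2]  r_C1² + 10r_C1 − 56 = 0  ⇒  r_C1 = 4 (r>0 drops 1)

4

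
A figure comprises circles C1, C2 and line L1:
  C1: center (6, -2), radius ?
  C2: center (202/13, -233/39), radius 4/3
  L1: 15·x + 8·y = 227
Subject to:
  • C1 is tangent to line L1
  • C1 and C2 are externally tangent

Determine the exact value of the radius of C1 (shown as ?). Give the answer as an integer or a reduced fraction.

1. [C1‖L1]  r_C1² − 81 = 0  ⇒  r_C1 = 9 (r>0 drops 1)
2. [ext C1·C2]  r_C1² + (8/3)r_C1 − 105 = 0  ⇒  r_C1 = 9 (r>0 drops 1)

9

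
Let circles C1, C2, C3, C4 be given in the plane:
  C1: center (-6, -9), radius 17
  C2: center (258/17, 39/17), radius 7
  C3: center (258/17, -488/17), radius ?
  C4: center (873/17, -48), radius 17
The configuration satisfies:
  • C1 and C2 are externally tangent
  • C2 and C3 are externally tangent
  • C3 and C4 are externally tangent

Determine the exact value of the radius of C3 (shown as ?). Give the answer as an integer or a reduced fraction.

1. [ext C2·C3]  r_C3² + 14r_C3 − 912 = 0  ⇒  r_C3 = 24 (r>0 drops 1)
2. [ext C3·C4]  r_C3² + 34r_C3 − 1392 = 0  ⇒  r_C3 = 24 (r>0 drops 1)

24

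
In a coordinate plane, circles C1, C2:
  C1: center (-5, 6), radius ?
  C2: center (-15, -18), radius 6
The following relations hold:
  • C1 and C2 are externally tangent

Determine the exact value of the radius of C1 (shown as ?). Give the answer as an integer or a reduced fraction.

20

1. [ext C1·C2]  r_C1² + 12r_C1 − 640 = 0  ⇒  r_C1 = 20 (r>0 drops 1)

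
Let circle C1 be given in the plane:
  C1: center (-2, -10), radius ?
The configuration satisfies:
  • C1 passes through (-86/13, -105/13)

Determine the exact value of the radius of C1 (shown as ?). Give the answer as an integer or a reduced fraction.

5

1. [C1∋P]  r_C1² − 25 = 0  ⇒  r_C1 = 5 (r>0 drops 1)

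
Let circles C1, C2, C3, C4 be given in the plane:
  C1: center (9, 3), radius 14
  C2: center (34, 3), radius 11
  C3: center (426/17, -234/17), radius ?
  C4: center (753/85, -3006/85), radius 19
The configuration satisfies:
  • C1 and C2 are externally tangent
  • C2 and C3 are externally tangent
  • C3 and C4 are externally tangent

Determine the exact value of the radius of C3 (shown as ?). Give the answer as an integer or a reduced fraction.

1. [ext C2·C3]  r_C3² + 22r_C3 − 240 = 0  ⇒  r_C3 = 8 (r>0 drops 1)
2. [ext C3·C4]  r_C3² + 38r_C3 − 368 = 0  ⇒  r_C3 = 8 (r>0 drops 1)

8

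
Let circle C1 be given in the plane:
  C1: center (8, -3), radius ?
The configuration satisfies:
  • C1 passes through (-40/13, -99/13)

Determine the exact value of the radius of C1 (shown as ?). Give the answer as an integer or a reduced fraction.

1. [C1∋P]  r_C1² − 144 = 0  ⇒  r_C1 = 12 (r>0 drops 1)

12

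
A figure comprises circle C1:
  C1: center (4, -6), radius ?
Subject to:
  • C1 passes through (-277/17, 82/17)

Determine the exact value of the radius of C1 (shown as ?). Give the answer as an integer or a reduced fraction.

23

1. [C1∋P]  r_C1² − 529 = 0  ⇒  r_C1 = 23 (r>0 drops 1)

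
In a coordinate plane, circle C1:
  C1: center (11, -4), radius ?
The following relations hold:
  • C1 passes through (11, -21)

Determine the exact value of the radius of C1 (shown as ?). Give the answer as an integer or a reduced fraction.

1. [C1∋P]  r_C1² − 289 = 0  ⇒  r_C1 = 17 (r>0 drops 1)

17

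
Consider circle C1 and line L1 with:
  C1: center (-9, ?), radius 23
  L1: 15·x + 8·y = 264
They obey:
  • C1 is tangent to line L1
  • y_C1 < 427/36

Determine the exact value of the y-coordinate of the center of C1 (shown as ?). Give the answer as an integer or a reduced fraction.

1. [C1‖L1]  y_C1² − (399/4)y_C1 + 395/4 = 0  ⇒  y_C1 = 1 or 395/4
2. given y_C1 < 427/36: keep 1

1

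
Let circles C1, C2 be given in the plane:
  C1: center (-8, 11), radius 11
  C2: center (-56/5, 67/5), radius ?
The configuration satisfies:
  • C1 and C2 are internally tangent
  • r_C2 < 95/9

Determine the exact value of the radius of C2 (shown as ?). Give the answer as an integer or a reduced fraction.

7

1. [int C1,C2]  r_C2² − 22r_C2 + 105 = 0  ⇒  r_C2 = 7 or 15
2. given r_C2 < 95/9: keep 7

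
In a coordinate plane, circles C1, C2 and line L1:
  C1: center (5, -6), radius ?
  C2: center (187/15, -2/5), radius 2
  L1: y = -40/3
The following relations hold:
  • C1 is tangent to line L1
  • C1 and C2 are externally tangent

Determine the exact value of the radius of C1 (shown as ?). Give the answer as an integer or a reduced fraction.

1. [C1‖L1]  r_C1² − 484/9 = 0  ⇒  r_C1 = 22/3 (r>0 drops 1)
2. [ext C1·C2]  r_C1² + 4r_C1 − 748/9 = 0  ⇒  r_C1 = 22/3 (r>0 drops 1)

22/3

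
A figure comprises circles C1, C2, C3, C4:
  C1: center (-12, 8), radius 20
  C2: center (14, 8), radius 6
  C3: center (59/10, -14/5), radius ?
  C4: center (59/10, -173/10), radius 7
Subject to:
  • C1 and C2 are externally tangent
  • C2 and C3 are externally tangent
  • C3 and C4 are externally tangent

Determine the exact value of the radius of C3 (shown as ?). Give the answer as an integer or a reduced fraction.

15/2

1. [ext C2·C3]  r_C3² + 12r_C3 − 585/4 = 0  ⇒  r_C3 = 15/2 (r>0 drops 1)
2. [ext C3·C4]  r_C3² + 14r_C3 − 645/4 = 0  ⇒  r_C3 = 15/2 (r>0 drops 1)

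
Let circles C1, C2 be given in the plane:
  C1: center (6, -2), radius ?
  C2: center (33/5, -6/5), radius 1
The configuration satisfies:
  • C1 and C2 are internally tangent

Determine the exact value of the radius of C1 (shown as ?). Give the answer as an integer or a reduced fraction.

2

1. [int C1,C2]  r_C1² − 2r_C1 = 0  ⇒  r_C1 = 2 (r>0 drops 1)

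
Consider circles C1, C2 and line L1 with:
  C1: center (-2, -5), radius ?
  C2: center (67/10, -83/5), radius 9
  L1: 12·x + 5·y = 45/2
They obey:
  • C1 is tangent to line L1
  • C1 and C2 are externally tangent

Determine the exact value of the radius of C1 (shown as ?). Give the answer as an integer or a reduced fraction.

11/2

1. [C1‖L1]  r_C1² − 121/4 = 0  ⇒  r_C1 = 11/2 (r>0 drops 1)
2. [ext C1·C2]  r_C1² + 18r_C1 − 517/4 = 0  ⇒  r_C1 = 11/2 (r>0 drops 1)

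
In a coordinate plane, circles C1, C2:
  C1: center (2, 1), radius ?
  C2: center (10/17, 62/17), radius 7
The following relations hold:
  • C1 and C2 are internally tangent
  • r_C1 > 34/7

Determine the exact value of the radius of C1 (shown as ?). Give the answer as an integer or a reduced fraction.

1. [int C1,C2]  r_C1² − 14r_C1 + 40 = 0  ⇒  r_C1 = 4 or 10
2. given r_C1 > 34/7: keep 10

10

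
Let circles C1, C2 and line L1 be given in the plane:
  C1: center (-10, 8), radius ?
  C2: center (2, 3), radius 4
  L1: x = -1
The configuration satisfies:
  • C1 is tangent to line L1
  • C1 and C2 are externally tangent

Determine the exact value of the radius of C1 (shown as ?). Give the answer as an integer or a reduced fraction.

1. [C1‖L1]  r_C1² − 81 = 0  ⇒  r_C1 = 9 (r>0 drops 1)
2. [ext C1·C2]  r_C1² + 8r_C1 − 153 = 0  ⇒  r_C1 = 9 (r>0 drops 1)

9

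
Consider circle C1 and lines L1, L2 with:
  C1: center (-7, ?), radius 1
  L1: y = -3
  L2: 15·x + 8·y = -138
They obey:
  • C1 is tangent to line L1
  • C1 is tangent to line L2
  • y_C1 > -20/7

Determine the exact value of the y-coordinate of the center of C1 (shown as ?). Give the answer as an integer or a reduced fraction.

-2

1. [C1‖L1]  y_C1² + 6y_C1 + 8 = 0  ⇒  y_C1 = -4 or -2
2. [C1‖L2]  y_C1² + (33/4)y_C1 + 25/2 = 0  ⇒  y_C1 = -25/4 or -2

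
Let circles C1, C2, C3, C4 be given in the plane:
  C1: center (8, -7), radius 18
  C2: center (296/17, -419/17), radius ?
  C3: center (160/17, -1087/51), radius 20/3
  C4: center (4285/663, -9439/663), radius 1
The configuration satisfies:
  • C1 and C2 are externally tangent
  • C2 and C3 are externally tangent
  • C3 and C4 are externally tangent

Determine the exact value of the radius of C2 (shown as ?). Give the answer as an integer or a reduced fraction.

1. [ext C1·C2]  r_C2² + 36r_C2 − 76 = 0  ⇒  r_C2 = 2 (r>0 drops 1)
2. [ext C2·C3]  r_C2² + (40/3)r_C2 − 92/3 = 0  ⇒  r_C2 = 2 (r>0 drops 1)

2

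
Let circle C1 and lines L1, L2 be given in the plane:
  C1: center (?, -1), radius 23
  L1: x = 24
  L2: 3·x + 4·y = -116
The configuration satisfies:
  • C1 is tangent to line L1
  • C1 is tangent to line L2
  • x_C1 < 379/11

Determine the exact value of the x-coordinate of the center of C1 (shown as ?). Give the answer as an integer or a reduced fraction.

1. [C1‖L1]  x_C1² − 48x_C1 + 47 = 0  ⇒  x_C1 = 1 or 47
2. [C1‖L2]  x_C1² + (224/3)x_C1 − 227/3 = 0  ⇒  x_C1 = -227/3 or 1

1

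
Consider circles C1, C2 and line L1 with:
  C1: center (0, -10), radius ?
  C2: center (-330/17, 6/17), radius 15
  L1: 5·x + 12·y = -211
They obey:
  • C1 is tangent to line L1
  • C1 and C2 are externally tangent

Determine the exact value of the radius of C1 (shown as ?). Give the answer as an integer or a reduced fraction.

1. [C1‖L1]  r_C1² − 49 = 0  ⇒  r_C1 = 7 (r>0 drops 1)
2. [ext C1·C2]  r_C1² + 30r_C1 − 259 = 0  ⇒  r_C1 = 7 (r>0 drops 1)

7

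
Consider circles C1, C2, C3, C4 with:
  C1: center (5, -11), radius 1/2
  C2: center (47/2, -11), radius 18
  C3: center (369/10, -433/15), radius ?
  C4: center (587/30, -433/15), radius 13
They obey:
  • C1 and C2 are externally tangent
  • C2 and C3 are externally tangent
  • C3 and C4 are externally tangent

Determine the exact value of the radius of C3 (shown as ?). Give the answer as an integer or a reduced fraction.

13/3

1. [ext C2·C3]  r_C3² + 36r_C3 − 1573/9 = 0  ⇒  r_C3 = 13/3 (r>0 drops 1)
2. [ext C3·C4]  r_C3² + 26r_C3 − 1183/9 = 0  ⇒  r_C3 = 13/3 (r>0 drops 1)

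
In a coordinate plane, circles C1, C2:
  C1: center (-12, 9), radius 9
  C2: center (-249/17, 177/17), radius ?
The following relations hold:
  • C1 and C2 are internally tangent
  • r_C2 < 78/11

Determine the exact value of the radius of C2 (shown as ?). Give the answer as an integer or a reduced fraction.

1. [int C1,C2]  r_C2² − 18r_C2 + 72 = 0  ⇒  r_C2 = 6 or 12
2. given r_C2 < 78/11: keep 6

6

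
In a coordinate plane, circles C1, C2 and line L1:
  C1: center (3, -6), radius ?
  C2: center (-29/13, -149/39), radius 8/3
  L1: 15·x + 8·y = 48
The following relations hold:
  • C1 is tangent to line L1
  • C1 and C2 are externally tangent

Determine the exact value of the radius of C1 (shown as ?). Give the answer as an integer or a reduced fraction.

1. [C1‖L1]  r_C1² − 9 = 0  ⇒  r_C1 = 3 (r>0 drops 1)
2. [ext C1·C2]  r_C1² + (16/3)r_C1 − 25 = 0  ⇒  r_C1 = 3 (r>0 drops 1)

3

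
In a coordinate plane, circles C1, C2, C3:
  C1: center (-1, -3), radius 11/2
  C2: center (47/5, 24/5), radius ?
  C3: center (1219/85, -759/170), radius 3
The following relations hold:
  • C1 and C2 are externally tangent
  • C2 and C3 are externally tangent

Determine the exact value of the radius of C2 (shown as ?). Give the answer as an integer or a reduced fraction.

15/2

1. [ext C1·C2]  r_C2² + 11r_C2 − 555/4 = 0  ⇒  r_C2 = 15/2 (r>0 drops 1)
2. [ext C2·C3]  r_C2² + 6r_C2 − 405/4 = 0  ⇒  r_C2 = 15/2 (r>0 drops 1)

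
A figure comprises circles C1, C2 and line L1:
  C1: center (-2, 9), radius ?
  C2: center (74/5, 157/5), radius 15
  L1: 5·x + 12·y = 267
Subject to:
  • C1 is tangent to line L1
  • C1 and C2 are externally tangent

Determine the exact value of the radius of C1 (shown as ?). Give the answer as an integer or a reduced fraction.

1. [C1‖L1]  r_C1² − 169 = 0  ⇒  r_C1 = 13 (r>0 drops 1)
2. [ext C1·C2]  r_C1² + 30r_C1 − 559 = 0  ⇒  r_C1 = 13 (r>0 drops 1)

13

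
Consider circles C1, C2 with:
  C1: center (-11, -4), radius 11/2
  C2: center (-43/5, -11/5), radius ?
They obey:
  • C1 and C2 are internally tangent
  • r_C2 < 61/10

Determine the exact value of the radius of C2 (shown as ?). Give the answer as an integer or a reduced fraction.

5/2

1. [int C1,C2]  r_C2² − 11r_C2 + 85/4 = 0  ⇒  r_C2 = 5/2 or 17/2
2. given r_C2 < 61/10: keep 5/2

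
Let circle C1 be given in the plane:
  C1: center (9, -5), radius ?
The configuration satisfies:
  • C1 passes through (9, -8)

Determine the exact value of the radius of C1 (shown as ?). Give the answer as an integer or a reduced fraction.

3

1. [C1∋P]  r_C1² − 9 = 0  ⇒  r_C1 = 3 (r>0 drops 1)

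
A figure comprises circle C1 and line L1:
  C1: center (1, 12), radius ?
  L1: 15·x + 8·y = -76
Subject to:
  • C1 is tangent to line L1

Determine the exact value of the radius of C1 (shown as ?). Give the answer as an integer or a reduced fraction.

1. [C1‖L1]  r_C1² − 121 = 0  ⇒  r_C1 = 11 (r>0 drops 1)

11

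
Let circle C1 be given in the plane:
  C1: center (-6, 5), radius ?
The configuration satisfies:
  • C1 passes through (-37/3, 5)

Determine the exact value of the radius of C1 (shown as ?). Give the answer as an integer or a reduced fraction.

1. [C1∋P]  r_C1² − 361/9 = 0  ⇒  r_C1 = 19/3 (r>0 drops 1)

19/3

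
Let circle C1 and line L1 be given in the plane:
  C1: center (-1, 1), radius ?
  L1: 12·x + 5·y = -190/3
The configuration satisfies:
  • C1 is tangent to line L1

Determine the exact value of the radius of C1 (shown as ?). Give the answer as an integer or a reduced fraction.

13/3

1. [C1‖L1]  r_C1² − 169/9 = 0  ⇒  r_C1 = 13/3 (r>0 drops 1)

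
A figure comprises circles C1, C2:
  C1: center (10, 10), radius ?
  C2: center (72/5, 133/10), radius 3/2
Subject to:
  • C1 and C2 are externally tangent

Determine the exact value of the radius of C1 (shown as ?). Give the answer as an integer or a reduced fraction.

1. [ext C1·C2]  r_C1² + 3r_C1 − 28 = 0  ⇒  r_C1 = 4 (r>0 drops 1)

4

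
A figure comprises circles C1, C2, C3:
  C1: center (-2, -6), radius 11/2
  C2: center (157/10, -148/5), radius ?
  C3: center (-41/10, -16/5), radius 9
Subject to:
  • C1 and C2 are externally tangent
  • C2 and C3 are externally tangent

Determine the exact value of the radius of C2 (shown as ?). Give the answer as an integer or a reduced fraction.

24

1. [ext C1·C2]  r_C2² + 11r_C2 − 840 = 0  ⇒  r_C2 = 24 (r>0 drops 1)
2. [ext C2·C3]  r_C2² + 18r_C2 − 1008 = 0  ⇒  r_C2 = 24 (r>0 drops 1)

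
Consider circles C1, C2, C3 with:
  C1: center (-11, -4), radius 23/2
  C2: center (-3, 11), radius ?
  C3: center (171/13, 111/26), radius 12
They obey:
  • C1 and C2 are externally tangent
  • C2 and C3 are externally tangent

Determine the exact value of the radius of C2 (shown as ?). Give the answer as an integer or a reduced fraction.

1. [ext C1·C2]  r_C2² + 23r_C2 − 627/4 = 0  ⇒  r_C2 = 11/2 (r>0 drops 1)
2. [ext C2·C3]  r_C2² + 24r_C2 − 649/4 = 0  ⇒  r_C2 = 11/2 (r>0 drops 1)

11/2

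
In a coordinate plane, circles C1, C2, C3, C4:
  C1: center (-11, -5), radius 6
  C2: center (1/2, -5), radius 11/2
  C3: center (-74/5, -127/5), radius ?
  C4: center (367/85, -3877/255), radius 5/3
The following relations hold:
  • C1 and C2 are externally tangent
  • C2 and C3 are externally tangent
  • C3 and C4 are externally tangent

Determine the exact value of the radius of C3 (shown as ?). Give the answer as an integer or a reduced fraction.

1. [ext C2·C3]  r_C3² + 11r_C3 − 620 = 0  ⇒  r_C3 = 20 (r>0 drops 1)
2. [ext C3·C4]  r_C3² + (10/3)r_C3 − 1400/3 = 0  ⇒  r_C3 = 20 (r>0 drops 1)

20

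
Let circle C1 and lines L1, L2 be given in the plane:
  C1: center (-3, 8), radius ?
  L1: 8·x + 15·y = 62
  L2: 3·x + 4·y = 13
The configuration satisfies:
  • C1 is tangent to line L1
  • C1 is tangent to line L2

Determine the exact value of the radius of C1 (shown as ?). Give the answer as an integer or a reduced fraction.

1. [C1‖L1]  r_C1² − 4 = 0  ⇒  r_C1 = 2 (r>0 drops 1)
2. [C1‖L2]  r_C1² − 4 = 0  ⇒  r_C1 = 2 (r>0 drops 1)

2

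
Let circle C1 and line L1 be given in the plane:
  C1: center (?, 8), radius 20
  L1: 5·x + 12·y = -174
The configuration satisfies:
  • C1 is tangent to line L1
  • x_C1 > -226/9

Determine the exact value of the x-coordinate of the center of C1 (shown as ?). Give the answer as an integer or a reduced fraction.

-2

1. [C1‖L1]  x_C1² + 108x_C1 + 212 = 0  ⇒  x_C1 = -106 or -2
2. given x_C1 > -226/9: keep -2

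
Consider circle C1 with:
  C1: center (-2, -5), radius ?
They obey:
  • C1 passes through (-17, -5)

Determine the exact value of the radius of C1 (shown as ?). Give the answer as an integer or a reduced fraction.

1. [C1∋P]  r_C1² − 225 = 0  ⇒  r_C1 = 15 (r>0 drops 1)

15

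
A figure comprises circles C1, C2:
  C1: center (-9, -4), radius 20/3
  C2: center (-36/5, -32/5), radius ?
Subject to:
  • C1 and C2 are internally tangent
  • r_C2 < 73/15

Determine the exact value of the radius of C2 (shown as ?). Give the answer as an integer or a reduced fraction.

11/3

1. [int C1,C2]  r_C2² − (40/3)r_C2 + 319/9 = 0  ⇒  r_C2 = 11/3 or 29/3
2. given r_C2 < 73/15: keep 11/3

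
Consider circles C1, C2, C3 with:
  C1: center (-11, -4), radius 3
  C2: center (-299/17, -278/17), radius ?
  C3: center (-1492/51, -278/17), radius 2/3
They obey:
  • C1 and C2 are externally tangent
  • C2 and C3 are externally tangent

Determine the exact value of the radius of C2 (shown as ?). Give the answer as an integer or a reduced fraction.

11

1. [ext C1·C2]  r_C2² + 6r_C2 − 187 = 0  ⇒  r_C2 = 11 (r>0 drops 1)
2. [ext C2·C3]  r_C2² + (4/3)r_C2 − 407/3 = 0  ⇒  r_C2 = 11 (r>0 drops 1)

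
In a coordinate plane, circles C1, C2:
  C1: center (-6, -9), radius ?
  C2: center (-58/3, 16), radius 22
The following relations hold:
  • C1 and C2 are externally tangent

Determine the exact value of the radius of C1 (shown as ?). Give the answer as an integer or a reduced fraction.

19/3

1. [ext C1·C2]  r_C1² + 44r_C1 − 2869/9 = 0  ⇒  r_C1 = 19/3 (r>0 drops 1)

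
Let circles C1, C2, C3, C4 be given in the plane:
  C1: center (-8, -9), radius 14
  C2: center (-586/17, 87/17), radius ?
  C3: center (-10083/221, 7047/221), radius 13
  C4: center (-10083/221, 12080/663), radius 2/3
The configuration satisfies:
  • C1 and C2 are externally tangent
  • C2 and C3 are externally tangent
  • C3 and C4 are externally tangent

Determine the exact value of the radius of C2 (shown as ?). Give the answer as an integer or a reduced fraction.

1. [ext C1·C2]  r_C2² + 28r_C2 − 704 = 0  ⇒  r_C2 = 16 (r>0 drops 1)
2. [ext C2·C3]  r_C2² + 26r_C2 − 672 = 0  ⇒  r_C2 = 16 (r>0 drops 1)

16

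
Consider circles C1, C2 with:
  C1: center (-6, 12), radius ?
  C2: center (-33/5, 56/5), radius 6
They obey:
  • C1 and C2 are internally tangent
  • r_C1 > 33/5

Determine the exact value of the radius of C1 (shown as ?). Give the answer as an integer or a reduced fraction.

7

1. [int C1,C2]  r_C1² − 12r_C1 + 35 = 0  ⇒  r_C1 = 5 or 7
2. given r_C1 > 33/5: keep 7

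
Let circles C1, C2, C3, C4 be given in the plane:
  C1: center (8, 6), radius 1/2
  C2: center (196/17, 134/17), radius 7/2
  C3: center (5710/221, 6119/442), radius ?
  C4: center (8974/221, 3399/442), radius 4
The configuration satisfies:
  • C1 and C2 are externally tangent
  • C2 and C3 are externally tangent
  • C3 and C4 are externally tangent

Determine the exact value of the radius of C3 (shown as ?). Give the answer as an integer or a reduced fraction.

12

1. [ext C2·C3]  r_C3² + 7r_C3 − 228 = 0  ⇒  r_C3 = 12 (r>0 drops 1)
2. [ext C3·C4]  r_C3² + 8r_C3 − 240 = 0  ⇒  r_C3 = 12 (r>0 drops 1)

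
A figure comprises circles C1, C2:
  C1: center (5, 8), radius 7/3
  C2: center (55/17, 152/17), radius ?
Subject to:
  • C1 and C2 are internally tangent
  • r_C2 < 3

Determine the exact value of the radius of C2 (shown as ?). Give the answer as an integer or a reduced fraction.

1. [int C1,C2]  r_C2² − (14/3)r_C2 + 13/9 = 0  ⇒  r_C2 = 1/3 or 13/3
2. given r_C2 < 3: keep 1/3

1/3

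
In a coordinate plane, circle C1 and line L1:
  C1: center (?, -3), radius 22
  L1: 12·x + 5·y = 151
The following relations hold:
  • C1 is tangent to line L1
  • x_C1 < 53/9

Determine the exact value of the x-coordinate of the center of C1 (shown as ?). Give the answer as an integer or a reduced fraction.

-10

1. [C1‖L1]  x_C1² − (83/3)x_C1 − 1130/3 = 0  ⇒  x_C1 = -10 or 113/3
2. given x_C1 < 53/9: keep -10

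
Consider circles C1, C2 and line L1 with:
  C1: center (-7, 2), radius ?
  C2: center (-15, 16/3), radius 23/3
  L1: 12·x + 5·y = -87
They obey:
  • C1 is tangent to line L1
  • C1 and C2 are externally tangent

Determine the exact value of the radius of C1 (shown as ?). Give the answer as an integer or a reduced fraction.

1. [C1‖L1]  r_C1² − 1 = 0  ⇒  r_C1 = 1 (r>0 drops 1)
2. [ext C1·C2]  r_C1² + (46/3)r_C1 − 49/3 = 0  ⇒  r_C1 = 1 (r>0 drops 1)

1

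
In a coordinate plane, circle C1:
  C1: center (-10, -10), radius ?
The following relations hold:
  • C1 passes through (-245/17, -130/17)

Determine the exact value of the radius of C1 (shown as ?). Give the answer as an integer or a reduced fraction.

5

1. [C1∋P]  r_C1² − 25 = 0  ⇒  r_C1 = 5 (r>0 drops 1)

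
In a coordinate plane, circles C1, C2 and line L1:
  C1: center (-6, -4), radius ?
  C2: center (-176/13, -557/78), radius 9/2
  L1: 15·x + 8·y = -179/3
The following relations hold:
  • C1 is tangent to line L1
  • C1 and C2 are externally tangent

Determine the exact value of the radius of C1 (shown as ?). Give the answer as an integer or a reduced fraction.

11/3

1. [C1‖L1]  r_C1² − 121/9 = 0  ⇒  r_C1 = 11/3 (r>0 drops 1)
2. [ext C1·C2]  r_C1² + 9r_C1 − 418/9 = 0  ⇒  r_C1 = 11/3 (r>0 drops 1)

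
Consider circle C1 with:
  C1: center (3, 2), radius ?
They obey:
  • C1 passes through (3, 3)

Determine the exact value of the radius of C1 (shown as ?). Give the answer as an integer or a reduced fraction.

1. [C1∋P]  r_C1² − 1 = 0  ⇒  r_C1 = 1 (r>0 drops 1)

1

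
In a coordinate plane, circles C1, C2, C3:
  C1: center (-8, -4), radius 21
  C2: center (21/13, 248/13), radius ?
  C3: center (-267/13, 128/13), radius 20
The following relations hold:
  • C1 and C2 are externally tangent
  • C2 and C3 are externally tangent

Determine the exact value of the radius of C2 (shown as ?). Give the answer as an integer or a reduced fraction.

4

1. [ext C1·C2]  r_C2² + 42r_C2 − 184 = 0  ⇒  r_C2 = 4 (r>0 drops 1)
2. [ext C2·C3]  r_C2² + 40r_C2 − 176 = 0  ⇒  r_C2 = 4 (r>0 drops 1)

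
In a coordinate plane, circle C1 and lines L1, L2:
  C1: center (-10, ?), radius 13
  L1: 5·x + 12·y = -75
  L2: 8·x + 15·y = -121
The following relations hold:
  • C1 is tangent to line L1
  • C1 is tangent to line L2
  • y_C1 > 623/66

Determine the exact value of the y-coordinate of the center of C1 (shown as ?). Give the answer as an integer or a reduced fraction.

12

1. [C1‖L1]  y_C1² + (25/6)y_C1 − 194 = 0  ⇒  y_C1 = -97/6 or 12
2. [C1‖L2]  y_C1² + (82/15)y_C1 − 1048/5 = 0  ⇒  y_C1 = -262/15 or 12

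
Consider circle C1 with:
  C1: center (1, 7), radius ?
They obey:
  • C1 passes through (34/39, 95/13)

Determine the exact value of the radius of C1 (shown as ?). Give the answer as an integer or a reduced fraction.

1. [C1∋P]  r_C1² − 1/9 = 0  ⇒  r_C1 = 1/3 (r>0 drops 1)

1/3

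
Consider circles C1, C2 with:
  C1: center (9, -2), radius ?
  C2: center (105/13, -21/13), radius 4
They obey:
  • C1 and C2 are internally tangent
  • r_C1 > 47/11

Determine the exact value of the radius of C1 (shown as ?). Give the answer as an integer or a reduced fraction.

5

1. [int C1,C2]  r_C1² − 8r_C1 + 15 = 0  ⇒  r_C1 = 3 or 5
2. given r_C1 > 47/11: keep 5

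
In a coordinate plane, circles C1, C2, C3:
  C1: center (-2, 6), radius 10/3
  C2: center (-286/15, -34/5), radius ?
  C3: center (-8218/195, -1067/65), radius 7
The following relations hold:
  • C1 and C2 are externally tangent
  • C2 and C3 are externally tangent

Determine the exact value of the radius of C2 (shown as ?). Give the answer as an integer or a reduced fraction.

1. [ext C1·C2]  r_C2² + (20/3)r_C2 − 444 = 0  ⇒  r_C2 = 18 (r>0 drops 1)
2. [ext C2·C3]  r_C2² + 14r_C2 − 576 = 0  ⇒  r_C2 = 18 (r>0 drops 1)

18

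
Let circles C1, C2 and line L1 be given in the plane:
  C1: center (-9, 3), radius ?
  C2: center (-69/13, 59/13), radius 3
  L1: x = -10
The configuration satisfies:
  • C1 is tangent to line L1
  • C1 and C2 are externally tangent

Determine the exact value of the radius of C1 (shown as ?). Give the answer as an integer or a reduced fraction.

1. [C1‖L1]  r_C1² − 1 = 0  ⇒  r_C1 = 1 (r>0 drops 1)
2. [ext C1·C2]  r_C1² + 6r_C1 − 7 = 0  ⇒  r_C1 = 1 (r>0 drops 1)

1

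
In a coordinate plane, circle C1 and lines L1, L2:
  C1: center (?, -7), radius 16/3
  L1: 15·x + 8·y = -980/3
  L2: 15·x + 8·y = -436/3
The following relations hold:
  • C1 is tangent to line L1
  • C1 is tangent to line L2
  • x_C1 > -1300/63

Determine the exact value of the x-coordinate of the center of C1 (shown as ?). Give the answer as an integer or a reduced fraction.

1. [C1‖L1]  x_C1² + (1624/45)x_C1 + 4336/15 = 0  ⇒  x_C1 = -1084/45 or -12
2. [C1‖L2]  x_C1² + (536/45)x_C1 − 16/15 = 0  ⇒  x_C1 = -12 or 4/45

-12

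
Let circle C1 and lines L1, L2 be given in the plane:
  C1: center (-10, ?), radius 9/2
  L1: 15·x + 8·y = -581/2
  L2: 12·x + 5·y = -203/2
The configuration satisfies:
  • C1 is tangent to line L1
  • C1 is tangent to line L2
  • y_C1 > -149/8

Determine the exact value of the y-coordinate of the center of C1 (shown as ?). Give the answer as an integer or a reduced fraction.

1. [C1‖L1]  y_C1² + (281/8)y_C1 + 217 = 0  ⇒  y_C1 = -217/8 or -8
2. [C1‖L2]  y_C1² − (37/5)y_C1 − 616/5 = 0  ⇒  y_C1 = -8 or 77/5

-8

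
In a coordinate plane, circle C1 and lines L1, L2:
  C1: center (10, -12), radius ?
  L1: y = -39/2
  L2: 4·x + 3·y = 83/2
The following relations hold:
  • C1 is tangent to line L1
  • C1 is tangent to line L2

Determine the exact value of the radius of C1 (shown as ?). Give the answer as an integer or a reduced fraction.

1. [C1‖L1]  r_C1² − 225/4 = 0  ⇒  r_C1 = 15/2 (r>0 drops 1)
2. [C1‖L2]  r_C1² − 225/4 = 0  ⇒  r_C1 = 15/2 (r>0 drops 1)

15/2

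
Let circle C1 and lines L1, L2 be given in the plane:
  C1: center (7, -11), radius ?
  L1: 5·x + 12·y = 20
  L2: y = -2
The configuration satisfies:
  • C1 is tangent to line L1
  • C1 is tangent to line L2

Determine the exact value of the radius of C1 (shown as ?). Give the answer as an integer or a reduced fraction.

1. [C1‖L1]  r_C1² − 81 = 0  ⇒  r_C1 = 9 (r>0 drops 1)
2. [C1‖L2]  r_C1² − 81 = 0  ⇒  r_C1 = 9 (r>0 drops 1)

9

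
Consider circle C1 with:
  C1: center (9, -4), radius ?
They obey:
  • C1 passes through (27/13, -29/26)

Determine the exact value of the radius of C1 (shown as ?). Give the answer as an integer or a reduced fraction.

15/2

1. [C1∋P]  r_C1² − 225/4 = 0  ⇒  r_C1 = 15/2 (r>0 drops 1)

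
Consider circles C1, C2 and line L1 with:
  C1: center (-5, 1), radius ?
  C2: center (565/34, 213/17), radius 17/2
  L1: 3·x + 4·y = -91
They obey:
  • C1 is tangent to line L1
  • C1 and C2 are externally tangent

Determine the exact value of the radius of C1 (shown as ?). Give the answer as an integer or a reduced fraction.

16

1. [C1‖L1]  r_C1² − 256 = 0  ⇒  r_C1 = 16 (r>0 drops 1)
2. [ext C1·C2]  r_C1² + 17r_C1 − 528 = 0  ⇒  r_C1 = 16 (r>0 drops 1)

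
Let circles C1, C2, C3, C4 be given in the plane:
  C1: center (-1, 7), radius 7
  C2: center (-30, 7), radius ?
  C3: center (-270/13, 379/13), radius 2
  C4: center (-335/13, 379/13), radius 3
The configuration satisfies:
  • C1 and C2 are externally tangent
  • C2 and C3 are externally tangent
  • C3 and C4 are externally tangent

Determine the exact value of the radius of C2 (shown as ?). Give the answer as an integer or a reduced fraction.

22

1. [ext C1·C2]  r_C2² + 14r_C2 − 792 = 0  ⇒  r_C2 = 22 (r>0 drops 1)
2. [ext C2·C3]  r_C2² + 4r_C2 − 572 = 0  ⇒  r_C2 = 22 (r>0 drops 1)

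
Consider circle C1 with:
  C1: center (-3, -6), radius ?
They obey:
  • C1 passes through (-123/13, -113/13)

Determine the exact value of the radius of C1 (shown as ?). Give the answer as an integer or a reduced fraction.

7

1. [C1∋P]  r_C1² − 49 = 0  ⇒  r_C1 = 7 (r>0 drops 1)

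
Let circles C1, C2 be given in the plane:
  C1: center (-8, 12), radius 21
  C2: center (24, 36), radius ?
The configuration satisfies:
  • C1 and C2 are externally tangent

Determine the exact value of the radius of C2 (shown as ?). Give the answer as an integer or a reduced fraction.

1. [ext C1·C2]  r_C2² + 42r_C2 − 1159 = 0  ⇒  r_C2 = 19 (r>0 drops 1)

19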